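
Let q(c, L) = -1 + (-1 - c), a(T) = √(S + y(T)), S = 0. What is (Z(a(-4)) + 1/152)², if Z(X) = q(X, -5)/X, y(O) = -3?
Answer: -24013/69312 - 151*I*√3/114 ≈ -0.34645 - 2.2942*I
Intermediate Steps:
a(T) = I*√3 (a(T) = √(0 - 3) = √(-3) = I*√3)
q(c, L) = -2 - c
Z(X) = (-2 - X)/X
(Z(a(-4)) + 1/152)² = ((-2 - I*√3)/((I*√3)) + 1/152)² = ((-I*√3/3)*(-2 - I*√3) + 1/152)² = (-I*√3*(-2 - I*√3)/3 + 1/152)² = (1/152 - I*√3*(-2 - I*√3)/3)²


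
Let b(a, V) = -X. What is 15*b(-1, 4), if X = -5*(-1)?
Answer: -75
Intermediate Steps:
X = 5
b(a, V) = -5 (b(a, V) = -1*5 = -5)
15*b(-1, 4) = 15*(-5) = -75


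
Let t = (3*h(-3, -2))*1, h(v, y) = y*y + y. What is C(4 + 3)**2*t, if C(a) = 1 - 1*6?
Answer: 150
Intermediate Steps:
C(a) = -5 (C(a) = 1 - 6 = -5)
h(v, y) = y + y**2 (h(v, y) = y**2 + y = y + y**2)
t = 6 (t = (3*(-2*(1 - 2)))*1 = (3*(-2*(-1)))*1 = (3*2)*1 = 6*1 = 6)
C(4 + 3)**2*t = (-5)**2*6 = 25*6 = 150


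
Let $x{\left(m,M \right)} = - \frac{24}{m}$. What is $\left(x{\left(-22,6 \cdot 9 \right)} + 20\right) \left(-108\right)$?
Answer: $- \frac{25056}{11} \approx -2277.8$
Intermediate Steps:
$\left(x{\left(-22,6 \cdot 9 \right)} + 20\right) \left(-108\right) = \left(- \frac{24}{-22} + 20\right) \left(-108\right) = \left(\left(-24\right) \left(- \frac{1}{22}\right) + 20\right) \left(-108\right) = \left(\frac{12}{11} + 20\right) \left(-108\right) = \frac{232}{11} \left(-108\right) = - \frac{25056}{11}$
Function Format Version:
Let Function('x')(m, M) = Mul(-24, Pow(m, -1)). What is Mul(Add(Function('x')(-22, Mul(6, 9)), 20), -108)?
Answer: Rational(-25056, 11) ≈ -2277.8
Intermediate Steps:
Mul(Add(Function('x')(-22, Mul(6, 9)), 20), -108) = Mul(Add(Mul(-24, Pow(-22, -1)), 20), -108) = Mul(Add(Mul(-24, Rational(-1, 22)), 20), -108) = Mul(Add(Rational(12, 11), 20), -108) = Mul(Rational(232, 11), -108) = Rational(-25056, 11)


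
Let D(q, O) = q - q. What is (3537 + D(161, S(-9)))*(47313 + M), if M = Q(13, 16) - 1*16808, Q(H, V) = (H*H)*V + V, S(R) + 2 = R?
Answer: 117516825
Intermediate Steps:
S(R) = -2 + R
Q(H, V) = V + V*H² (Q(H, V) = H²*V + V = V*H² + V = V + V*H²)
D(q, O) = 0
M = -14088 (M = 16*(1 + 13²) - 1*16808 = 16*(1 + 169) - 16808 = 16*170 - 16808 = 2720 - 16808 = -14088)
(3537 + D(161, S(-9)))*(47313 + M) = (3537 + 0)*(47313 - 14088) = 3537*33225 = 117516825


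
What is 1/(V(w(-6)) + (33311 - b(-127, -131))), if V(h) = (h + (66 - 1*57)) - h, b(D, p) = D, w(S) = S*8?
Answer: 1/33447 ≈ 2.9898e-5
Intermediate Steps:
w(S) = 8*S
V(h) = 9 (V(h) = (h + (66 - 57)) - h = (h + 9) - h = (9 + h) - h = 9)
1/(V(w(-6)) + (33311 - b(-127, -131))) = 1/(9 + (33311 - 1*(-127))) = 1/(9 + (33311 + 127)) = 1/(9 + 33438) = 1/33447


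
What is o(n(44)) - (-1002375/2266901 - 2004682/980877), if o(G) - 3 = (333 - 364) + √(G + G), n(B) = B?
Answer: -56731807247599/2223551052177 + 2*√22 ≈ -16.133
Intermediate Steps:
o(G) = -28 + √2*√G (o(G) = 3 + ((333 - 364) + √(G + G)) = 3 + (-31 + √(2*G)) = 3 + (-31 + √2*√G) = -28 + √2*√G)
o(n(44)) - (-1002375/2266901 - 2004682/980877) = (-28 + √2*√44) - (-1002375/2266901 - 2004682/980877) = (-28 + √2*(2*√11)) - (-1002375*1/2266901 - 2004682*1/980877) = (-28 + 2*√22) - (-1002375/2266901 - 2004682/980877) = (-28 + 2*√22) - 1*(-5527622213357/2223551052177) = (-28 + 2*√22) + 5527622213357/2223551052177 = -56731807247599/2223551052177 + 2*√22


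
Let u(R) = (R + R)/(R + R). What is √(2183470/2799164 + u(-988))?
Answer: 9*√43046943574/1399582 ≈ 1.3342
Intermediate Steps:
u(R) = 1 (u(R) = (2*R)/((2*R)) = (2*R)*(1/(2*R)) = 1)
√(2183470/2799164 + u(-988)) = √(2183470/2799164 + 1) = √(2183470*(1/2799164) + 1) = √(1091735/1399582 + 1) = √(2491317/1399582) = 9*√43046943574/1399582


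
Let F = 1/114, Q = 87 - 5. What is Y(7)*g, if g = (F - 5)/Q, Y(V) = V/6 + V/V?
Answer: -7397/56088 ≈ -0.13188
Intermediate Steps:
Q = 82
Y(V) = 1 + V/6 (Y(V) = V*(1/6) + 1 = V/6 + 1 = 1 + V/6)
F = 1/114 ≈ 0.0087719
g = -569/9348 (g = (1/114 - 5)/82 = -569/114*1/82 = -569/9348 ≈ -0.060869)
Y(7)*g = (1 + (1/6)*7)*(-569/9348) = (1 + 7/6)*(-569/9348) = (13/6)*(-569/9348) = -7397/56088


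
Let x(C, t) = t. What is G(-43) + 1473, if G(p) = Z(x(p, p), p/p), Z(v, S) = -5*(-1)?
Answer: 1478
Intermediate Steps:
Z(v, S) = 5
G(p) = 5
G(-43) + 1473 = 5 + 1473 = 1478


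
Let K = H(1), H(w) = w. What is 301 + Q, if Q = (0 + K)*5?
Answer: 306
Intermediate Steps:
K = 1
Q = 5 (Q = (0 + 1)*5 = 1*5 = 5)
301 + Q = 301 + 5 = 306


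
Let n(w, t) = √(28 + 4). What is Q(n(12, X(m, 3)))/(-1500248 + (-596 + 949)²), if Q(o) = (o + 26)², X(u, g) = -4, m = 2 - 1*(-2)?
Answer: -708/1375639 - 208*√2/1375639 ≈ -0.00072850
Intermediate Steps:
m = 4 (m = 2 + 2 = 4)
n(w, t) = 4*√2 (n(w, t) = √32 = 4*√2)
Q(o) = (26 + o)²
Q(n(12, X(m, 3)))/(-1500248 + (-596 + 949)²) = (26 + 4*√2)²/(-1500248 + (-596 + 949)²) = (26 + 4*√2)²/(-1500248 + 353²) = (26 + 4*√2)²/(-1500248 + 124609) = (26 + 4*√2)²/(-1375639) = (26 + 4*√2)²*(-1/1375639) = -(26 + 4*√2)²/1375639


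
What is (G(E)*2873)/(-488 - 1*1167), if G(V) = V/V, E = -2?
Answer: -2873/1655 ≈ -1.7360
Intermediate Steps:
G(V) = 1
(G(E)*2873)/(-488 - 1*1167) = (1*2873)/(-488 - 1*1167) = 2873/(-488 - 1167) = 2873/(-1655) = 2873*(-1/1655) = -2873/1655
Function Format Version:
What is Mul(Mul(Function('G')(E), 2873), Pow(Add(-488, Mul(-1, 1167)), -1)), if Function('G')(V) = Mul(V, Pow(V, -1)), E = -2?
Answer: Rational(-2873, 1655) ≈ -1.7360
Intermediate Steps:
Function('G')(V) = 1
Mul(Mul(Function('G')(E), 2873), Pow(Add(-488, Mul(-1, 1167)), -1)) = Mul(Mul(1, 2873), Pow(Add(-488, Mul(-1, 1167)), -1)) = Mul(2873, Pow(Add(-488, -1167), -1)) = Mul(2873, Pow(-1655, -1)) = Mul(2873, Rational(-1, 1655)) = Rational(-2873, 1655)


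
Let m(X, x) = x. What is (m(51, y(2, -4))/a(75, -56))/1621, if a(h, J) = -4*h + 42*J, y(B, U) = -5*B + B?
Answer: 2/1074723 ≈ 1.8609e-6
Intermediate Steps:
y(B, U) = -4*B
(m(51, y(2, -4))/a(75, -56))/1621 = ((-4*2)/(-4*75 + 42*(-56)))/1621 = -8/(-300 - 2352)*(1/1621) = -8/(-2652)*(1/1621) = -8*(-1/2652)*(1/1621) = (2/663)*(1/1621) = 2/1074723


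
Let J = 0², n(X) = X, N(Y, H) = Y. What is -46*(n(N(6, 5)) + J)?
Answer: -276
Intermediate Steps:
J = 0
-46*(n(N(6, 5)) + J) = -46*(6 + 0) = -46*6 = -276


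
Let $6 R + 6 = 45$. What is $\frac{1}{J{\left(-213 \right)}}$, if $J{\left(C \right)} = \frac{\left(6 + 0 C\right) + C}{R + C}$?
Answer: $\frac{413}{414} \approx 0.99758$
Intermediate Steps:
$R = \frac{13}{2}$ ($R = -1 + \frac{1}{6} \cdot 45 = -1 + \frac{15}{2} = \frac{13}{2} \approx 6.5$)
$J{\left(C \right)} = \frac{6 + C}{\frac{13}{2} + C}$ ($J{\left(C \right)} = \frac{\left(6 + 0 C\right) + C}{\frac{13}{2} + C} = \frac{\left(6 + 0\right) + C}{\frac{13}{2} + C} = \frac{6 + C}{\frac{13}{2} + C}$)
$\frac{1}{J{\left(-213 \right)}} = \frac{1}{2 \frac{1}{13 + 2 \left(-213\right)} \left(6 - 213\right)} = \frac{1}{2 \frac{1}{13 - 426} \left(-207\right)} = \frac{1}{2 \frac{1}{-413} \left(-207\right)} = \frac{1}{2 \left(- \frac{1}{413}\right) \left(-207\right)} = \frac{1}{\frac{414}{413}} = \frac{413}{414}$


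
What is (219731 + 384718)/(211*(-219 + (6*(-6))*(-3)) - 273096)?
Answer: -201483/98839 ≈ -2.0385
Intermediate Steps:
(219731 + 384718)/(211*(-219 + (6*(-6))*(-3)) - 273096) = 604449/(211*(-219 - 36*(-3)) - 273096) = 604449/(211*(-219 + 108) - 273096) = 604449/(211*(-111) - 273096) = 604449/(-23421 - 273096) = 604449/(-296517) = 604449*(-1/296517) = -201483/98839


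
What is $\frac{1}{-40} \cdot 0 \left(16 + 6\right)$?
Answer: $0$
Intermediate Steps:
$\frac{1}{-40} \cdot 0 \left(16 + 6\right) = \left(- \frac{1}{40}\right) 0 \cdot 22 = 0 \cdot 22 = 0$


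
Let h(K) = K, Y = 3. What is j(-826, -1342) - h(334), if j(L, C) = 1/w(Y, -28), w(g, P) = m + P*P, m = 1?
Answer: -262189/785 ≈ -334.00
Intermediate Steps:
w(g, P) = 1 + P**2 (w(g, P) = 1 + P*P = 1 + P**2)
j(L, C) = 1/785 (j(L, C) = 1/(1 + (-28)**2) = 1/(1 + 784) = 1/785)
j(-826, -1342) - h(334) = 1/785 - 1*334 = 1/785 - 334 = -262189/785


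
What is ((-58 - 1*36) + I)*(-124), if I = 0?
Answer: 11656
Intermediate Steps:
((-58 - 1*36) + I)*(-124) = ((-58 - 1*36) + 0)*(-124) = ((-58 - 36) + 0)*(-124) = (-94 + 0)*(-124) = -94*(-124) = 11656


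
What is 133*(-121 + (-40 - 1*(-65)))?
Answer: -12768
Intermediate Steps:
133*(-121 + (-40 - 1*(-65))) = 133*(-121 + (-40 + 65)) = 133*(-121 + 25) = 133*(-96) = -12768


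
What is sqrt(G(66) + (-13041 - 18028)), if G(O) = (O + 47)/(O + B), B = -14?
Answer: 95*I*sqrt(2327)/26 ≈ 176.26*I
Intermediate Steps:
G(O) = (47 + O)/(-14 + O) (G(O) = (O + 47)/(O - 14) = (47 + O)/(-14 + O))
sqrt(G(66) + (-13041 - 18028)) = sqrt((47 + 66)/(-14 + 66) + (-13041 - 18028)) = sqrt(113/52 - 31069) = sqrt(-1615475/52) = 95*I*sqrt(2327)/26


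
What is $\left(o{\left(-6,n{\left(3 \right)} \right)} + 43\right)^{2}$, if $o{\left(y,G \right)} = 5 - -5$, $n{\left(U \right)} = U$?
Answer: $2809$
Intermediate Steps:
$o{\left(y,G \right)} = 10$ ($o{\left(y,G \right)} = 5 + 5 = 10$)
$\left(o{\left(-6,n{\left(3 \right)} \right)} + 43\right)^{2} = \left(10 + 43\right)^{2} = 53^{2} = 2809$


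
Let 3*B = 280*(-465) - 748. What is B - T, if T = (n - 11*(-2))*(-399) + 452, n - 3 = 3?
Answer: -98788/3 ≈ -32929.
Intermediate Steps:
n = 6 (n = 3 + 3 = 6)
T = -10720 (T = (6 - 11*(-2))*(-399) + 452 = (6 + 22)*(-399) + 452 = 28*(-399) + 452 = -11172 + 452 = -10720)
B = -130948/3 (B = (280*(-465) - 748)/3 = (-130200 - 748)/3 = (⅓)*(-130948) = -130948/3 ≈ -43649.)
B - T = -130948/3 - 1*(-10720) = -130948/3 + 10720 = -98788/3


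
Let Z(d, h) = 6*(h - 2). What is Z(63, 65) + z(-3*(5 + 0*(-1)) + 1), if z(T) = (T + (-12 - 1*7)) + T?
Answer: 331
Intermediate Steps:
z(T) = -19 + 2*T (z(T) = (T + (-12 - 7)) + T = (T - 19) + T = (-19 + T) + T = -19 + 2*T)
Z(d, h) = -12 + 6*h (Z(d, h) = 6*(-2 + h) = -12 + 6*h)
Z(63, 65) + z(-3*(5 + 0*(-1)) + 1) = (-12 + 6*65) + (-19 + 2*(-3*(5 + 0*(-1)) + 1)) = (-12 + 390) + (-19 + 2*(-3*(5 + 0) + 1)) = 378 + (-19 + 2*(-3*5 + 1)) = 378 + (-19 + 2*(-15 + 1)) = 378 + (-19 + 2*(-14)) = 378 + (-19 - 28) = 378 - 47 = 331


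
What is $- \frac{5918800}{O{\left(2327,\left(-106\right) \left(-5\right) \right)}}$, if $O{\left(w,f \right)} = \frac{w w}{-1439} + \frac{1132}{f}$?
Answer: $\frac{2257045598000}{1434141711} \approx 1573.8$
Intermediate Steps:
$O{\left(w,f \right)} = \frac{1132}{f} - \frac{w^{2}}{1439}$ ($O{\left(w,f \right)} = w^{2} \left(- \frac{1}{1439}\right) + \frac{1132}{f} = - \frac{w^{2}}{1439} + \frac{1132}{f} = \frac{1132}{f} - \frac{w^{2}}{1439}$)
$- \frac{5918800}{O{\left(2327,\left(-106\right) \left(-5\right) \right)}} = - \frac{5918800}{\frac{1132}{\left(-106\right) \left(-5\right)} - \frac{2327^{2}}{1439}} = - \frac{5918800}{\frac{1132}{530} - \frac{5414929}{1439}} = - \frac{5918800}{1132 \cdot \frac{1}{530} - \frac{5414929}{1439}} = - \frac{5918800}{\frac{566}{265} - \frac{5414929}{1439}} = - \frac{5918800}{- \frac{1434141711}{381335}} = \left(-5918800\right) \left(- \frac{381335}{1434141711}\right) = \frac{2257045598000}{1434141711}$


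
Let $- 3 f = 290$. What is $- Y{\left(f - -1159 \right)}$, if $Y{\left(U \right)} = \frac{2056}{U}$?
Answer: $- \frac{6168}{3187} \approx -1.9354$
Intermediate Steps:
$f = - \frac{290}{3}$ ($f = \left(- \frac{1}{3}\right) 290 = - \frac{290}{3} \approx -96.667$)
$- Y{\left(f - -1159 \right)} = - \frac{2056}{- \frac{290}{3} - -1159} = - \frac{2056}{- \frac{290}{3} + 1159} = - \frac{2056}{\frac{3187}{3}} = - \frac{2056 \cdot 3}{3187} = \left(-1\right) \frac{6168}{3187} = - \frac{6168}{3187}$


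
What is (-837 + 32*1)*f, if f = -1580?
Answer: 1271900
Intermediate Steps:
(-837 + 32*1)*f = (-837 + 32*1)*(-1580) = (-837 + 32)*(-1580) = -805*(-1580) = 1271900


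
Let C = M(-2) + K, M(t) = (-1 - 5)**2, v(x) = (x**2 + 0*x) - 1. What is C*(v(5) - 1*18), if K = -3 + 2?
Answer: 210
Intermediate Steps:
v(x) = -1 + x**2 (v(x) = (x**2 + 0) - 1 = x**2 - 1 = -1 + x**2)
M(t) = 36 (M(t) = (-6)**2 = 36)
K = -1
C = 35 (C = 36 - 1 = 35)
C*(v(5) - 1*18) = 35*((-1 + 5**2) - 1*18) = 35*((-1 + 25) - 18) = 35*(24 - 18) = 35*6 = 210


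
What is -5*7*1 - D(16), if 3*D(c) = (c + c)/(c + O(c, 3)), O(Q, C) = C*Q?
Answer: -211/6 ≈ -35.167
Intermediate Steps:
D(c) = ⅙ (D(c) = ((c + c)/(c + 3*c))/3 = ((2*c)/((4*c)))/3 = ((2*c)*(1/(4*c)))/3 = (⅓)*(½) = ⅙)
-5*7*1 - D(16) = -5*7*1 - 1*⅙ = -35*1 - ⅙ = -35 - ⅙ = -211/6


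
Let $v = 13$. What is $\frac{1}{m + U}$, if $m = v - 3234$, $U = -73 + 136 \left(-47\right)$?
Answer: $- \frac{1}{9686} \approx -0.00010324$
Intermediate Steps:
$U = -6465$ ($U = -73 - 6392 = -6465$)
$m = -3221$ ($m = 13 - 3234 = -3221$)
$\frac{1}{m + U} = \frac{1}{-3221 - 6465} = \frac{1}{-9686} = - \frac{1}{9686}$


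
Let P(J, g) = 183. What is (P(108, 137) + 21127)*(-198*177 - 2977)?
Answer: -810270130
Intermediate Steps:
(P(108, 137) + 21127)*(-198*177 - 2977) = (183 + 21127)*(-198*177 - 2977) = 21310*(-35046 - 2977) = 21310*(-38023) = -810270130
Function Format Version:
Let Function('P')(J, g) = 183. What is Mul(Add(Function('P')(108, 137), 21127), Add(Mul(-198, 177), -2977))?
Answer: -810270130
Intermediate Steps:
Mul(Add(Function('P')(108, 137), 21127), Add(Mul(-198, 177), -2977)) = Mul(Add(183, 21127), Add(Mul(-198, 177), -2977)) = Mul(21310, Add(-35046, -2977)) = Mul(21310, -38023) = -810270130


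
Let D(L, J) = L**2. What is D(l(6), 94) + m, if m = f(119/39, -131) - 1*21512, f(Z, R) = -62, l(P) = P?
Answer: -21538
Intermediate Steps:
m = -21574 (m = -62 - 1*21512 = -62 - 21512 = -21574)
D(l(6), 94) + m = 6**2 - 21574 = 36 - 21574 = -21538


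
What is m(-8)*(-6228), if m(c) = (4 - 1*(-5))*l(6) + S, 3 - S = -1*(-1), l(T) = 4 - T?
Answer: 99648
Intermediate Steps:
S = 2 (S = 3 - (-1)*(-1) = 3 - 1*1 = 3 - 1 = 2)
m(c) = -16 (m(c) = (4 - 1*(-5))*(4 - 1*6) + 2 = (4 + 5)*(4 - 6) + 2 = 9*(-2) + 2 = -18 + 2 = -16)
m(-8)*(-6228) = -16*(-6228) = 99648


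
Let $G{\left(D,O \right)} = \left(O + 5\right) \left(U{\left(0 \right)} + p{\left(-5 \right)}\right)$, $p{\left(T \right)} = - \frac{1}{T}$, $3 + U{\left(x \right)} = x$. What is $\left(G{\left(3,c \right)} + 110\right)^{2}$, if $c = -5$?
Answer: $12100$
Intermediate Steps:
$U{\left(x \right)} = -3 + x$
$G{\left(D,O \right)} = -14 - \frac{14 O}{5}$ ($G{\left(D,O \right)} = \left(O + 5\right) \left(\left(-3 + 0\right) - \frac{1}{-5}\right) = \left(5 + O\right) \left(-3 - - \frac{1}{5}\right) = \left(5 + O\right) \left(-3 + \frac{1}{5}\right) = \left(5 + O\right) \left(- \frac{14}{5}\right) = -14 - \frac{14 O}{5}$)
$\left(G{\left(3,c \right)} + 110\right)^{2} = \left(\left(-14 - -14\right) + 110\right)^{2} = \left(\left(-14 + 14\right) + 110\right)^{2} = \left(0 + 110\right)^{2} = 110^{2} = 12100$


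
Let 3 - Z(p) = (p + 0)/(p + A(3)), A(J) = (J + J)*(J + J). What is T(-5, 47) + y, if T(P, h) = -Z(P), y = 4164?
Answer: 128986/31 ≈ 4160.8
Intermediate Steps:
A(J) = 4*J² (A(J) = (2*J)*(2*J) = 4*J²)
Z(p) = 3 - p/(36 + p) (Z(p) = 3 - (p + 0)/(p + 4*3²) = 3 - p/(p + 4*9) = 3 - p/(p + 36) = 3 - p/(36 + p))
T(P, h) = -2*(54 + P)/(36 + P)
T(-5, 47) + y = 2*(-54 - 1*(-5))/(36 - 5) + 4164 = 2*(-54 + 5)/31 + 4164 = 2*(1/31)*(-49) + 4164 = -98/31 + 4164 = 128986/31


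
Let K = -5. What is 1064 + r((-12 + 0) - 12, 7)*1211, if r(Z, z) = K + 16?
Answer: 14385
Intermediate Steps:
r(Z, z) = 11 (r(Z, z) = -5 + 16 = 11)
1064 + r((-12 + 0) - 12, 7)*1211 = 1064 + 11*1211 = 1064 + 13321 = 14385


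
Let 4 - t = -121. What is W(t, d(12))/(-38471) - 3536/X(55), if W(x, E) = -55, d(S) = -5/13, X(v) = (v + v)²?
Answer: -33841989/116374775 ≈ -0.29080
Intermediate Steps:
t = 125 (t = 4 - 1*(-121) = 4 + 121 = 125)
X(v) = 4*v² (X(v) = (2*v)² = 4*v²)
d(S) = -5/13 (d(S) = -5*1/13 = -5/13)
W(t, d(12))/(-38471) - 3536/X(55) = -55/(-38471) - 3536/(4*55²) = -55*(-1/38471) - 3536/(4*3025) = 55/38471 - 3536/12100 = 55/38471 - 3536*1/12100 = 55/38471 - 884/3025 = -33841989/116374775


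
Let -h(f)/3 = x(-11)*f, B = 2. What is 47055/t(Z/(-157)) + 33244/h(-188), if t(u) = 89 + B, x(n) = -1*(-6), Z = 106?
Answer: 40564831/76986 ≈ 526.91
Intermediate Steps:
x(n) = 6
t(u) = 91 (t(u) = 89 + 2 = 91)
h(f) = -18*f
47055/t(Z/(-157)) + 33244/h(-188) = 47055/91 + 33244/((-18*(-188))) = 47055*(1/91) + 33244/3384 = 47055/91 + 33244*(1/3384) = 47055/91 + 8311/846 = 40564831/76986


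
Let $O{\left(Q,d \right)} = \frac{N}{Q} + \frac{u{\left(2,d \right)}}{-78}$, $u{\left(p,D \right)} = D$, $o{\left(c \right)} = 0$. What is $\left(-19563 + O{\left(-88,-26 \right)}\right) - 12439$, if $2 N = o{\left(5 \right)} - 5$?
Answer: $- \frac{16896865}{528} \approx -32002.0$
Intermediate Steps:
$N = - \frac{5}{2}$ ($N = \frac{0 - 5}{2} = \frac{1}{2} \left(-5\right) = - \frac{5}{2} \approx -2.5$)
$O{\left(Q,d \right)} = - \frac{5}{2 Q} - \frac{d}{78}$ ($O{\left(Q,d \right)} = - \frac{5}{2 Q} + \frac{d}{-78} = - \frac{5}{2 Q} + d \left(- \frac{1}{78}\right) = - \frac{5}{2 Q} - \frac{d}{78}$)
$\left(-19563 + O{\left(-88,-26 \right)}\right) - 12439 = \left(-19563 + \frac{-195 - \left(-88\right) \left(-26\right)}{78 \left(-88\right)}\right) - 12439 = \left(-19563 + \frac{1}{78} \left(- \frac{1}{88}\right) \left(-195 - 2288\right)\right) - 12439 = \left(-19563 + \frac{1}{78} \left(- \frac{1}{88}\right) \left(-2483\right)\right) - 12439 = \left(-19563 + \frac{191}{528}\right) - 12439 = - \frac{10329073}{528} - 12439 = - \frac{16896865}{528}$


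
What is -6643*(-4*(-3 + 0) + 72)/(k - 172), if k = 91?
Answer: 186004/27 ≈ 6889.0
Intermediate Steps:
-6643*(-4*(-3 + 0) + 72)/(k - 172) = -6643*(-4*(-3 + 0) + 72)/(91 - 172) = -6643*(-4*(-3) + 72)/(-81) = -6643*(12 + 72)*(-1)/81 = -558012*(-1)/81 = -6643*(-28/27) = 186004/27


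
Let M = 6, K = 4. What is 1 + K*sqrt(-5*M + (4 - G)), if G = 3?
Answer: 1 + 4*I*sqrt(29) ≈ 1.0 + 21.541*I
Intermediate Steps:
1 + K*sqrt(-5*M + (4 - G)) = 1 + 4*sqrt(-5*6 + (4 - 1*3)) = 1 + 4*sqrt(-30 + (4 - 3)) = 1 + 4*sqrt(-30 + 1) = 1 + 4*sqrt(-29) = 1 + 4*(I*sqrt(29)) = 1 + 4*I*sqrt(29)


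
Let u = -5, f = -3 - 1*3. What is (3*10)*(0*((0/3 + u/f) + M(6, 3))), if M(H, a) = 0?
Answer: 0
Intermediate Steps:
f = -6 (f = -3 - 3 = -6)
(3*10)*(0*((0/3 + u/f) + M(6, 3))) = (3*10)*(0*((0/3 - 5/(-6)) + 0)) = 30*(0*((0*(⅓) - 5*(-⅙)) + 0)) = 30*(0*((0 + ⅚) + 0)) = 30*(0*(⅚ + 0)) = 30*(0*(⅚)) = 30*0 = 0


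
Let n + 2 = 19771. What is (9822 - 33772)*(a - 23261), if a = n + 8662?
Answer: -123821500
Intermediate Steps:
n = 19769 (n = -2 + 19771 = 19769)
a = 28431 (a = 19769 + 8662 = 28431)
(9822 - 33772)*(a - 23261) = (9822 - 33772)*(28431 - 23261) = -23950*5170 = -123821500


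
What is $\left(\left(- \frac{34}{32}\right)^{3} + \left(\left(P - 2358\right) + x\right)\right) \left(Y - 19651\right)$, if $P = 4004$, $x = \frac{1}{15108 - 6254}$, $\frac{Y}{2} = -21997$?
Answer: $- \frac{1898222119110705}{18132992} \approx -1.0468 \cdot 10^{8}$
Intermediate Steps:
$Y = -43994$ ($Y = 2 \left(-21997\right) = -43994$)
$x = \frac{1}{8854} \approx 0.00011294$
$\left(\left(- \frac{34}{32}\right)^{3} + \left(\left(P - 2358\right) + x\right)\right) \left(Y - 19651\right) = \left(\left(- \frac{34}{32}\right)^{3} + \left(\left(4004 - 2358\right) + \frac{1}{8854}\right)\right) \left(-43994 - 19651\right) = \left(\left(\left(-34\right) \frac{1}{32}\right)^{3} + \left(1646 + \frac{1}{8854}\right)\right) \left(-63645\right) = \left(\left(- \frac{17}{16}\right)^{3} + \frac{14573685}{8854}\right) \left(-63645\right) = \left(- \frac{4913}{4096} + \frac{14573685}{8854}\right) \left(-63645\right) = \frac{29825157029}{18132992} \left(-63645\right) = - \frac{1898222119110705}{18132992}$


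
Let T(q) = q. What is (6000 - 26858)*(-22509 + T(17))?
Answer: 469138136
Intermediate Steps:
(6000 - 26858)*(-22509 + T(17)) = (6000 - 26858)*(-22509 + 17) = -20858*(-22492) = 469138136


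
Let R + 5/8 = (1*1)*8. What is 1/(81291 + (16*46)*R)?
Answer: 1/86719 ≈ 1.1531e-5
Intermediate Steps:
R = 59/8 (R = -5/8 + (1*1)*8 = -5/8 + 1*8 = -5/8 + 8 = 59/8 ≈ 7.3750)
1/(81291 + (16*46)*R) = 1/(81291 + (16*46)*(59/8)) = 1/(81291 + 736*(59/8)) = 1/(81291 + 5428) = 1/86719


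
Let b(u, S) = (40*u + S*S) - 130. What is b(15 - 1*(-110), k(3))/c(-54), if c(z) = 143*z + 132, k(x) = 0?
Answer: -487/759 ≈ -0.64163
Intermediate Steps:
c(z) = 132 + 143*z
b(u, S) = -130 + S² + 40*u (b(u, S) = (40*u + S²) - 130 = (S² + 40*u) - 130 = -130 + S² + 40*u)
b(15 - 1*(-110), k(3))/c(-54) = (-130 + 0² + 40*(15 - 1*(-110)))/(132 + 143*(-54)) = (-130 + 0 + 40*(15 + 110))/(132 - 7722) = (-130 + 0 + 40*125)/(-7590) = (-130 + 0 + 5000)*(-1/7590) = 4870*(-1/7590) = -487/759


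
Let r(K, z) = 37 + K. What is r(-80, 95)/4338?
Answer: -43/4338 ≈ -0.0099124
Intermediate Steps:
r(-80, 95)/4338 = (37 - 80)/4338 = -43*1/4338 = -43/4338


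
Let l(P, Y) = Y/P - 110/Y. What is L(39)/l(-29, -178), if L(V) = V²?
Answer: 3925701/17437 ≈ 225.14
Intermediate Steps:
l(P, Y) = -110/Y + Y/P
L(39)/l(-29, -178) = 39²/(-110/(-178) - 178/(-29)) = 1521/(-110*(-1/178) - 178*(-1/29)) = 1521/(55/89 + 178/29) = 1521/(17437/2581) = 1521*(2581/17437) = 3925701/17437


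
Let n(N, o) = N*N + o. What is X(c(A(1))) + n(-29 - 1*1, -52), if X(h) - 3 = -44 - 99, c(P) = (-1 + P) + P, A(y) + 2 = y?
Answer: 708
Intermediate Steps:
A(y) = -2 + y
c(P) = -1 + 2*P
n(N, o) = o + N**2 (n(N, o) = N**2 + o = o + N**2)
X(h) = -140 (X(h) = 3 + (-44 - 99) = 3 - 143 = -140)
X(c(A(1))) + n(-29 - 1*1, -52) = -140 + (-52 + (-29 - 1*1)**2) = -140 + (-52 + (-29 - 1)**2) = -140 + (-52 + (-30)**2) = -140 + (-52 + 900) = -140 + 848 = 708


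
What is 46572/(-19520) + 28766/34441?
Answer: -260618483/168072080 ≈ -1.5506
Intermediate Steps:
46572/(-19520) + 28766/34441 = 46572*(-1/19520) + 28766*(1/34441) = -11643/4880 + 28766/34441 = -260618483/168072080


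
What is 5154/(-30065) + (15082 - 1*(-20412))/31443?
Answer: 1053632/1100505 ≈ 0.95741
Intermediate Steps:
5154/(-30065) + (15082 - 1*(-20412))/31443 = 5154*(-1/30065) + (15082 + 20412)*(1/31443) = -6/35 + 35494*(1/31443) = -6/35 + 35494/31443 = 1053632/1100505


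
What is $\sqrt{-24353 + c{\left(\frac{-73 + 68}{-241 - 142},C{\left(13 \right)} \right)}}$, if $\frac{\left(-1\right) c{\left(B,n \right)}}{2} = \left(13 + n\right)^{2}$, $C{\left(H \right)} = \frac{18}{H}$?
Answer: $\frac{i \sqrt{4185595}}{13} \approx 157.37 i$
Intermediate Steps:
$c{\left(B,n \right)} = - 2 \left(13 + n\right)^{2}$
$\sqrt{-24353 + c{\left(\frac{-73 + 68}{-241 - 142},C{\left(13 \right)} \right)}} = \sqrt{-24353 - 2 \left(13 + \frac{18}{13}\right)^{2}} = \sqrt{-24353 - 2 \left(\frac{187}{13}\right)^{2}} = \sqrt{-24353 - \frac{69938}{169}} = \sqrt{- \frac{4185595}{169}} = \frac{i \sqrt{4185595}}{13}$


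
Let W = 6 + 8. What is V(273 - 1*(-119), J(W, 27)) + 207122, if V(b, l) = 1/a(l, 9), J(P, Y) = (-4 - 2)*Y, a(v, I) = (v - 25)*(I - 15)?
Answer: 232390885/1122 ≈ 2.0712e+5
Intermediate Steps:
a(v, I) = (-25 + v)*(-15 + I)
W = 14
J(P, Y) = -6*Y
V(b, l) = 1/(150 - 6*l) (V(b, l) = 1/(375 - 25*9 - 15*l + 9*l) = 1/(375 - 225 - 15*l + 9*l) = 1/(150 - 6*l))
V(273 - 1*(-119), J(W, 27)) + 207122 = -1/(-150 + 6*(-6*27)) + 207122 = -1/(-150 + 6*(-162)) + 207122 = -1/(-150 - 972) + 207122 = -1/(-1122) + 207122 = -1*(-1/1122) + 207122 = 1/1122 + 207122 = 232390885/1122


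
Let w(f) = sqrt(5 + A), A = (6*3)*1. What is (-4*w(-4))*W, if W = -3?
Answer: 12*sqrt(23) ≈ 57.550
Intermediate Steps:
A = 18 (A = 18*1 = 18)
w(f) = sqrt(23) (w(f) = sqrt(5 + 18) = sqrt(23))
(-4*w(-4))*W = -4*sqrt(23)*(-3) = 12*sqrt(23)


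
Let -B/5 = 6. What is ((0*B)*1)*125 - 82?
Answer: -82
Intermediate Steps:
B = -30 (B = -5*6 = -30)
((0*B)*1)*125 - 82 = ((0*(-30))*1)*125 - 82 = (0*1)*125 - 82 = 0*125 - 82 = 0 - 82 = -82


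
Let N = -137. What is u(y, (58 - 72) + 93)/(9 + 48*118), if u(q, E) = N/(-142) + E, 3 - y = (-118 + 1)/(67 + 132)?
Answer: 3785/268522 ≈ 0.014096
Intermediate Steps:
y = 714/199 (y = 3 - (-118 + 1)/(67 + 132) = 3 - (-117)/199 = 3 - 1*(-117/199) = 3 + 117/199 = 714/199 ≈ 3.5879)
u(q, E) = 137/142 + E (u(q, E) = -137/(-142) + E = -137*(-1/142) + E = 137/142 + E)
u(y, (58 - 72) + 93)/(9 + 48*118) = (137/142 + ((58 - 72) + 93))/(9 + 48*118) = (137/142 + (-14 + 93))/(9 + 5664) = (137/142 + 79)/5673 = (11355/142)*(1/5673) = 3785/268522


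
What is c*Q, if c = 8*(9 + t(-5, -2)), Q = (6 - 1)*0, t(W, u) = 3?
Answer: 0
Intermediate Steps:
Q = 0 (Q = 5*0 = 0)
c = 96 (c = 8*(9 + 3) = 8*12 = 96)
c*Q = 96*0 = 0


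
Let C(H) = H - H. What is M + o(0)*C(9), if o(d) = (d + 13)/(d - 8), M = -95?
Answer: -95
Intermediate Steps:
C(H) = 0
o(d) = (13 + d)/(-8 + d)
M + o(0)*C(9) = -95 + ((13 + 0)/(-8 + 0))*0 = -95 + (13/(-8))*0 = -95 - ⅛*13*0 = -95 - 13/8*0 = -95 + 0 = -95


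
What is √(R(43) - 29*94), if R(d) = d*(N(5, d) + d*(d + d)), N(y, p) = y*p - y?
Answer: √165318 ≈ 406.59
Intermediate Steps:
N(y, p) = -y + p*y (N(y, p) = p*y - y = -y + p*y)
R(d) = d*(-5 + 2*d² + 5*d) (R(d) = d*(5*(-1 + d) + d*(d + d)) = d*((-5 + 5*d) + d*(2*d)) = d*((-5 + 5*d) + 2*d²) = d*(-5 + 2*d² + 5*d))
√(R(43) - 29*94) = √(43*(-5 + 2*43² + 5*43) - 29*94) = √(43*(-5 + 2*1849 + 215) - 2726) = √(43*(-5 + 3698 + 215) - 2726) = √(43*3908 - 2726) = √(168044 - 2726) = √165318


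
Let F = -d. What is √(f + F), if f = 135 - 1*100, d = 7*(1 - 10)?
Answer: 7*√2 ≈ 9.8995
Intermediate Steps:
d = -63 (d = 7*(-9) = -63)
f = 35 (f = 135 - 100 = 35)
F = 63 (F = -1*(-63) = 63)
√(f + F) = √(35 + 63) = √98 = 7*√2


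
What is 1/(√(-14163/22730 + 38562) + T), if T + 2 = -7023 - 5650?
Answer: -96034250/1216941952051 - √19922847204810/3650825856153 ≈ -8.0137e-5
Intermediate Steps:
T = -12675 (T = -2 + (-7023 - 5650) = -2 - 12673 = -12675)
1/(√(-14163/22730 + 38562) + T) = 1/(√(-14163/22730 + 38562) - 12675) = 1/(√(876500097/22730) - 12675) = 1/(√19922847204810/22730 - 12675) = 1/(-12675 + √19922847204810/22730)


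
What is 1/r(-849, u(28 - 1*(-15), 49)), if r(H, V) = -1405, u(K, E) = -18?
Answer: -1/1405 ≈ -0.00071174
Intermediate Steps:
1/r(-849, u(28 - 1*(-15), 49)) = 1/(-1405) = -1/1405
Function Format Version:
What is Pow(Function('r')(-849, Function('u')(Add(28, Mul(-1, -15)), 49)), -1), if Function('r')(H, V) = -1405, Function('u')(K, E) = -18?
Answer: Rational(-1, 1405) ≈ -0.00071174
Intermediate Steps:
Pow(Function('r')(-849, Function('u')(Add(28, Mul(-1, -15)), 49)), -1) = Pow(-1405, -1) = Rational(-1, 1405)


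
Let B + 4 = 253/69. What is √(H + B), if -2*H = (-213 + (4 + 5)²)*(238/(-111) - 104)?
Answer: I*√86319039/111 ≈ 83.701*I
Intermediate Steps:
H = -259204/37 (H = -(-213 + (4 + 5)²)*(238/(-111) - 104)/2 = -(-213 + 9²)*(238*(-1/111) - 104)/2 = -(-213 + 81)*(-238/111 - 104)/2 = -(-66)*(-11782)/111 = -½*518408/37 = -259204/37 ≈ -7005.5)
B = -⅓ (B = -4 + 253/69 = -4 + 253*(1/69) = -4 + 11/3 = -⅓ ≈ -0.33333)
√(H + B) = √(-259204/37 - ⅓) = √(-777649/111) = I*√86319039/111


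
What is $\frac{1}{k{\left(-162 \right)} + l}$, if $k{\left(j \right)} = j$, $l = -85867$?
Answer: $- \frac{1}{86029} \approx -1.1624 \cdot 10^{-5}$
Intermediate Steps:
$\frac{1}{k{\left(-162 \right)} + l} = \frac{1}{-162 - 85867} = \frac{1}{-86029} = - \frac{1}{86029}$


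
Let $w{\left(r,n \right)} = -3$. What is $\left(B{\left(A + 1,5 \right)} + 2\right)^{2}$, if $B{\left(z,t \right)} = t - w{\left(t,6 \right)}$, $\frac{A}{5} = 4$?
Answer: $100$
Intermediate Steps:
$A = 20$ ($A = 5 \cdot 4 = 20$)
$B{\left(z,t \right)} = 3 + t$ ($B{\left(z,t \right)} = t - -3 = t + 3 = 3 + t$)
$\left(B{\left(A + 1,5 \right)} + 2\right)^{2} = \left(\left(3 + 5\right) + 2\right)^{2} = \left(8 + 2\right)^{2} = 10^{2} = 100$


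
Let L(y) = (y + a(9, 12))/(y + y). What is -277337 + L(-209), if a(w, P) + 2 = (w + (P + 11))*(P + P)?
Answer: -115927423/418 ≈ -2.7734e+5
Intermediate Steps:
a(w, P) = -2 + 2*P*(11 + P + w) (a(w, P) = -2 + (w + (P + 11))*(P + P) = -2 + (w + (11 + P))*(2*P) = -2 + (11 + P + w)*(2*P) = -2 + 2*P*(11 + P + w))
L(y) = (766 + y)/(2*y) (L(y) = (y + (-2 + 2*12² + 22*12 + 2*12*9))/(y + y) = (y + (-2 + 2*144 + 264 + 216))/((2*y)) = (y + (-2 + 288 + 264 + 216))*(1/(2*y)) = (y + 766)*(1/(2*y)) = (766 + y)*(1/(2*y)) = (766 + y)/(2*y))
-277337 + L(-209) = -277337 + (½)*(766 - 209)/(-209) = -277337 + (½)*(-1/209)*557 = -277337 - 557/418 = -115927423/418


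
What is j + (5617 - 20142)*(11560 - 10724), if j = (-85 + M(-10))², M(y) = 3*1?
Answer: -12136176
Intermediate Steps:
M(y) = 3
j = 6724 (j = (-85 + 3)² = (-82)² = 6724)
j + (5617 - 20142)*(11560 - 10724) = 6724 + (5617 - 20142)*(11560 - 10724) = 6724 - 14525*836 = 6724 - 12142900 = -12136176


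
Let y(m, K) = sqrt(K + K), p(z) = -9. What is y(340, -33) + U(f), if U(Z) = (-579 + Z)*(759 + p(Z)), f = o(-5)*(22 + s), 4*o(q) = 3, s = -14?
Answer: -429750 + I*sqrt(66) ≈ -4.2975e+5 + 8.124*I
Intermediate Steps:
o(q) = 3/4 (o(q) = (1/4)*3 = 3/4)
y(m, K) = sqrt(2)*sqrt(K) (y(m, K) = sqrt(2*K) = sqrt(2)*sqrt(K))
f = 6 (f = 3*(22 - 14)/4 = (3/4)*8 = 6)
U(Z) = -434250 + 750*Z (U(Z) = (-579 + Z)*(759 - 9) = (-579 + Z)*750 = -434250 + 750*Z)
y(340, -33) + U(f) = sqrt(2)*sqrt(-33) + (-434250 + 750*6) = sqrt(2)*(I*sqrt(33)) + (-434250 + 4500) = I*sqrt(66) - 429750 = -429750 + I*sqrt(66)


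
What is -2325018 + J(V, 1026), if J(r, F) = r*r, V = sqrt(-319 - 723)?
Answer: -2326060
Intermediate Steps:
V = I*sqrt(1042) (V = sqrt(-1042) = I*sqrt(1042) ≈ 32.28*I)
J(r, F) = r**2
-2325018 + J(V, 1026) = -2325018 + (I*sqrt(1042))**2 = -2325018 - 1042 = -2326060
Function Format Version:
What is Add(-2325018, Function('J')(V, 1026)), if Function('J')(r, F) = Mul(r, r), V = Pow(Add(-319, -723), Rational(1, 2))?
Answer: -2326060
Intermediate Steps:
V = Mul(I, Pow(1042, Rational(1, 2))) (V = Pow(-1042, Rational(1, 2)) = Mul(I, Pow(1042, Rational(1, 2))) ≈ Mul(32.280, I))
Function('J')(r, F) = Pow(r, 2)
Add(-2325018, Function('J')(V, 1026)) = Add(-2325018, Pow(Mul(I, Pow(1042, Rational(1, 2))), 2)) = Add(-2325018, -1042) = -2326060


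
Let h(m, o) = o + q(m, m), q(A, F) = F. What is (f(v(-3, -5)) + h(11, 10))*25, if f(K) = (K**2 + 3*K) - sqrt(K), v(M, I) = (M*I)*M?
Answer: 47775 - 75*I*sqrt(5) ≈ 47775.0 - 167.71*I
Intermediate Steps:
v(M, I) = I*M**2 (v(M, I) = (I*M)*M = I*M**2)
f(K) = K**2 - sqrt(K) + 3*K
h(m, o) = m + o (h(m, o) = o + m = m + o)
(f(v(-3, -5)) + h(11, 10))*25 = (((-5*(-3)**2)**2 - sqrt(-5*(-3)**2) + 3*(-5*(-3)**2)) + (11 + 10))*25 = (((-5*9)**2 - sqrt(-5*9) + 3*(-5*9)) + 21)*25 = (((-45)**2 - sqrt(-45) + 3*(-45)) + 21)*25 = ((2025 - 3*I*sqrt(5) - 135) + 21)*25 = ((1890 - 3*I*sqrt(5)) + 21)*25 = (1911 - 3*I*sqrt(5))*25 = 47775 - 75*I*sqrt(5)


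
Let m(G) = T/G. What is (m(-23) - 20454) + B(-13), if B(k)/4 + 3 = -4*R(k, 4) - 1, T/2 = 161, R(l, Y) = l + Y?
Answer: -20340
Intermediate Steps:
R(l, Y) = Y + l
T = 322 (T = 2*161 = 322)
B(k) = -80 - 16*k (B(k) = -12 + 4*(-4*(4 + k) - 1) = -12 + 4*((-16 - 4*k) - 1) = -12 + 4*(-17 - 4*k) = -12 + (-68 - 16*k) = -80 - 16*k)
m(G) = 322/G
(m(-23) - 20454) + B(-13) = (322/(-23) - 20454) + (-80 - 16*(-13)) = (322*(-1/23) - 20454) + (-80 + 208) = (-14 - 20454) + 128 = -20468 + 128 = -20340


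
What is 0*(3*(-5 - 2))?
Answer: 0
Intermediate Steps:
0*(3*(-5 - 2)) = 0*(3*(-7)) = 0*(-21) = 0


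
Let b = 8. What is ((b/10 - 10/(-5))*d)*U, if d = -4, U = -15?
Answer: 168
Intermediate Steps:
((b/10 - 10/(-5))*d)*U = ((8/10 - 10/(-5))*(-4))*(-15) = ((8*(⅒) - 10*(-⅕))*(-4))*(-15) = ((⅘ + 2)*(-4))*(-15) = ((14/5)*(-4))*(-15) = -56/5*(-15) = 168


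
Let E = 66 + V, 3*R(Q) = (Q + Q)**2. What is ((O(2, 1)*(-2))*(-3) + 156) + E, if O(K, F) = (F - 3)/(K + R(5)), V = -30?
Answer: 10158/53 ≈ 191.66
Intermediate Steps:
R(Q) = 4*Q**2/3 (R(Q) = (Q + Q)**2/3 = (2*Q)**2/3 = (4*Q**2)/3 = 4*Q**2/3)
O(K, F) = (-3 + F)/(100/3 + K) (O(K, F) = (F - 3)/(K + (4/3)*5**2) = (-3 + F)/(K + (4/3)*25) = (-3 + F)/(K + 100/3) = (-3 + F)/(100/3 + K))
E = 36 (E = 66 - 30 = 36)
((O(2, 1)*(-2))*(-3) + 156) + E = (((3*(-3 + 1)/(100 + 3*2))*(-2))*(-3) + 156) + 36 = (((3*(-2)/(100 + 6))*(-2))*(-3) + 156) + 36 = (((3*(-2)/106)*(-2))*(-3) + 156) + 36 = (((3*(1/106)*(-2))*(-2))*(-3) + 156) + 36 = (-3/53*(-2)*(-3) + 156) + 36 = ((6/53)*(-3) + 156) + 36 = (-18/53 + 156) + 36 = 8250/53 + 36 = 10158/53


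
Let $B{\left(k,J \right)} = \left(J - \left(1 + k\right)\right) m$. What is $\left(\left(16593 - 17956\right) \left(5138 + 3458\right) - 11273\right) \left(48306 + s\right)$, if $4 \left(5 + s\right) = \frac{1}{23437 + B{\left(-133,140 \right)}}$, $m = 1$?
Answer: $- \frac{17906801446475859}{31612} \approx -5.6646 \cdot 10^{11}$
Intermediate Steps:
$B{\left(k,J \right)} = -1 + J - k$ ($B{\left(k,J \right)} = \left(J - \left(1 + k\right)\right) 1 = \left(-1 + J - k\right) 1 = -1 + J - k$)
$s = - \frac{474179}{94836}$ ($s = -5 + \frac{1}{4 \left(23437 - -272\right)} = -5 + \frac{1}{4 \left(23437 + \left(-1 + 140 + 133\right)\right)} = -5 + \frac{1}{4 \left(23437 + 272\right)} = -5 + \frac{1}{4 \cdot 23709} = -5 + \frac{1}{4} \cdot \frac{1}{23709} = -5 + \frac{1}{94836} = - \frac{474179}{94836} \approx -5.0$)
$\left(\left(16593 - 17956\right) \left(5138 + 3458\right) - 11273\right) \left(48306 + s\right) = \left(\left(16593 - 17956\right) \left(5138 + 3458\right) - 11273\right) \left(48306 - \frac{474179}{94836}\right) = \left(\left(-1363\right) 8596 - 11273\right) \frac{4580673637}{94836} = \left(-11716348 - 11273\right) \frac{4580673637}{94836} = \left(-11727621\right) \frac{4580673637}{94836} = - \frac{17906801446475859}{31612}$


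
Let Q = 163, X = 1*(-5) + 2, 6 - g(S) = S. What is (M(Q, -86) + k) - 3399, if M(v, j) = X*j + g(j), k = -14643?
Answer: -17692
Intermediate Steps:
g(S) = 6 - S
X = -3 (X = -5 + 2 = -3)
M(v, j) = 6 - 4*j (M(v, j) = -3*j + (6 - j) = 6 - 4*j)
(M(Q, -86) + k) - 3399 = ((6 - 4*(-86)) - 14643) - 3399 = ((6 + 344) - 14643) - 3399 = (350 - 14643) - 3399 = -14293 - 3399 = -17692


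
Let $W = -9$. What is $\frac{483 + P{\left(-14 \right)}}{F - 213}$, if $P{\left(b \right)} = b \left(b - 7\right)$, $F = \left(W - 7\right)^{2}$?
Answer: $\frac{777}{43} \approx 18.07$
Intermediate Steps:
$F = 256$ ($F = \left(-9 - 7\right)^{2} = \left(-16\right)^{2} = 256$)
$P{\left(b \right)} = b \left(-7 + b\right)$
$\frac{483 + P{\left(-14 \right)}}{F - 213} = \frac{483 - 14 \left(-7 - 14\right)}{256 - 213} = \frac{483 - -294}{256 - 213} = \frac{483 + 294}{256 - 213} = \frac{777}{43}$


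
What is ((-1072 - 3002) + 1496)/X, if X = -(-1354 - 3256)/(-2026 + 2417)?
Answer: -503999/2305 ≈ -218.65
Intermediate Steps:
X = 4610/391 (X = -(-4610)/391 = -1*(-4610/391) = 4610/391 ≈ 11.790)
((-1072 - 3002) + 1496)/X = ((-1072 - 3002) + 1496)/(4610/391) = (-4074 + 1496)*(391/4610) = -2578*391/4610 = -503999/2305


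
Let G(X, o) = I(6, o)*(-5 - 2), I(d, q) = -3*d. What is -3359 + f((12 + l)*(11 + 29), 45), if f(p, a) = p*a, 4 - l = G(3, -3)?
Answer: -201359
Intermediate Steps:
G(X, o) = 126 (G(X, o) = (-3*6)*(-5 - 2) = -18*(-7) = 126)
l = -122 (l = 4 - 1*126 = 4 - 126 = -122)
f(p, a) = a*p
-3359 + f((12 + l)*(11 + 29), 45) = -3359 + 45*((12 - 122)*(11 + 29)) = -3359 + 45*(-110*40) = -3359 + 45*(-4400) = -3359 - 198000 = -201359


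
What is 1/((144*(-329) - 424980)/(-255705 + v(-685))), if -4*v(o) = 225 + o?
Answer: 127795/236178 ≈ 0.54110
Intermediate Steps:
v(o) = -225/4 - o/4 (v(o) = -(225 + o)/4 = -225/4 - o/4)
1/((144*(-329) - 424980)/(-255705 + v(-685))) = 1/((144*(-329) - 424980)/(-255705 + (-225/4 - ¼*(-685)))) = 1/((-47376 - 424980)/(-255705 + (-225/4 + 685/4))) = 1/(-472356/(-255705 + 115)) = 1/(-472356/(-255590)) = 1/(-472356*(-1/255590)) = 1/(236178/127795) = 127795/236178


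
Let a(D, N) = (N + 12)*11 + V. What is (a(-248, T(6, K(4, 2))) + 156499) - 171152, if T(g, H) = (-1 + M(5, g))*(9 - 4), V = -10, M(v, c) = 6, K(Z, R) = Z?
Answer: -14256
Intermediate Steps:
T(g, H) = 25 (T(g, H) = (-1 + 6)*(9 - 4) = 5*5 = 25)
a(D, N) = 122 + 11*N (a(D, N) = (N + 12)*11 - 10 = (12 + N)*11 - 10 = (132 + 11*N) - 10 = 122 + 11*N)
(a(-248, T(6, K(4, 2))) + 156499) - 171152 = ((122 + 11*25) + 156499) - 171152 = ((122 + 275) + 156499) - 171152 = (397 + 156499) - 171152 = 156896 - 171152 = -14256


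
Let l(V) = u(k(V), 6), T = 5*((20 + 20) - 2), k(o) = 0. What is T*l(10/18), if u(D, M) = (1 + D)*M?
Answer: 1140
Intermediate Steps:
u(D, M) = M*(1 + D)
T = 190 (T = 5*(40 - 2) = 5*38 = 190)
l(V) = 6 (l(V) = 6*(1 + 0) = 6*1 = 6)
T*l(10/18) = 190*6 = 1140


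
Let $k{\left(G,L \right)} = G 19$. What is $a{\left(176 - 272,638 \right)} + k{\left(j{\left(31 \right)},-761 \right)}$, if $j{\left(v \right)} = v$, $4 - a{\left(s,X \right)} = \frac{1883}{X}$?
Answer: $\frac{376451}{638} \approx 590.05$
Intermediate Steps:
$a{\left(s,X \right)} = 4 - \frac{1883}{X}$
$k{\left(G,L \right)} = 19 G$
$a{\left(176 - 272,638 \right)} + k{\left(j{\left(31 \right)},-761 \right)} = \left(4 - \frac{1883}{638}\right) + 19 \cdot 31 = \left(4 - \frac{1883}{638}\right) + 589 = \frac{669}{638} + 589 = \frac{376451}{638}$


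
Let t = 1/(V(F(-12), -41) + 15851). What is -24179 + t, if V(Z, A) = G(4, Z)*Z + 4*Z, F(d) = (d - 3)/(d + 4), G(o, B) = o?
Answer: -383624013/15866 ≈ -24179.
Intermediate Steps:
F(d) = (-3 + d)/(4 + d)
V(Z, A) = 8*Z (V(Z, A) = 4*Z + 4*Z = 8*Z)
t = 1/15866 (t = 1/(8*((-3 - 12)/(4 - 12)) + 15851) = 1/(8*(-15/(-8)) + 15851) = 1/(8*(-1/8*(-15)) + 15851) = 1/(8*(15/8) + 15851) = 1/(15 + 15851) = 1/15866 ≈ 6.3028e-5)
-24179 + t = -24179 + 1/15866 = -383624013/15866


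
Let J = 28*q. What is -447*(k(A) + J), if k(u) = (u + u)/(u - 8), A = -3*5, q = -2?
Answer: 562326/23 ≈ 24449.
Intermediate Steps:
A = -15
k(u) = 2*u/(-8 + u) (k(u) = (2*u)/(-8 + u) = 2*u/(-8 + u))
J = -56 (J = 28*(-2) = -56)
-447*(k(A) + J) = -447*(2*(-15)/(-8 - 15) - 56) = -447*(2*(-15)/(-23) - 56) = -447*(2*(-15)*(-1/23) - 56) = -447*(30/23 - 56) = -447*(-1258/23) = 562326/23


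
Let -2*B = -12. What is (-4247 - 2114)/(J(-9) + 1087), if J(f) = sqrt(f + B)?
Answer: -6914407/1181572 + 6361*I*sqrt(3)/1181572 ≈ -5.8519 + 0.0093245*I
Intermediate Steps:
B = 6 (B = -1/2*(-12) = 6)
J(f) = sqrt(6 + f) (J(f) = sqrt(f + 6) = sqrt(6 + f))
(-4247 - 2114)/(J(-9) + 1087) = (-4247 - 2114)/(sqrt(6 - 9) + 1087) = -6361/(sqrt(-3) + 1087) = -6361/(I*sqrt(3) + 1087) = -6361/(1087 + I*sqrt(3))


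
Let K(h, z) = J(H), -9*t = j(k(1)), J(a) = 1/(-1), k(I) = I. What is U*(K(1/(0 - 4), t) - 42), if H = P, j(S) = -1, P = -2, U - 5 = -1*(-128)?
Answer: -5719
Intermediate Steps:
U = 133 (U = 5 - 1*(-128) = 5 + 128 = 133)
H = -2
J(a) = -1
t = ⅑ (t = -⅑*(-1) = ⅑ ≈ 0.11111)
K(h, z) = -1
U*(K(1/(0 - 4), t) - 42) = 133*(-1 - 42) = 133*(-43) = -5719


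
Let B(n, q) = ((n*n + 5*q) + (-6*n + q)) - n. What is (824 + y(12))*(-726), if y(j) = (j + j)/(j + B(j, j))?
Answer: -598345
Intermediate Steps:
B(n, q) = n² - 7*n + 6*q (B(n, q) = ((n² + 5*q) + (q - 6*n)) - n = (n² - 6*n + 6*q) - n = n² - 7*n + 6*q)
y(j) = 2/j (y(j) = (j + j)/(j + (j² - 7*j + 6*j)) = (2*j)/(j + (j² - j)) = (2*j)/(j²) = (2*j)/j² = 2/j)
(824 + y(12))*(-726) = (824 + 2/12)*(-726) = (824 + 2*(1/12))*(-726) = (824 + ⅙)*(-726) = (4945/6)*(-726) = -598345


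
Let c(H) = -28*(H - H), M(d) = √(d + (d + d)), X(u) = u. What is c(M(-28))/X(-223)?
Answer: 0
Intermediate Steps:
M(d) = √3*√d (M(d) = √(d + 2*d) = √(3*d) = √3*√d)
c(H) = 0 (c(H) = -28*0 = 0)
c(M(-28))/X(-223) = 0/(-223) = 0*(-1/223) = 0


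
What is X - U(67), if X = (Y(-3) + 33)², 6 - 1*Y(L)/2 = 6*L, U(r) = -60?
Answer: 6621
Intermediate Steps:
Y(L) = 12 - 12*L
X = 6561 (X = ((12 - 12*(-3)) + 33)² = ((12 + 36) + 33)² = (48 + 33)² = 81² = 6561)
X - U(67) = 6561 - 1*(-60) = 6561 + 60 = 6621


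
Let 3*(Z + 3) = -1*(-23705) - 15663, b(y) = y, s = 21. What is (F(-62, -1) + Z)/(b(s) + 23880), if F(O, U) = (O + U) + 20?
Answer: 7904/71703 ≈ 0.11023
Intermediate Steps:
F(O, U) = 20 + O + U
Z = 8033/3 (Z = -3 + (-1*(-23705) - 15663)/3 = -3 + (23705 - 15663)/3 = -3 + (⅓)*8042 = -3 + 8042/3 = 8033/3 ≈ 2677.7)
(F(-62, -1) + Z)/(b(s) + 23880) = ((20 - 62 - 1) + 8033/3)/(21 + 23880) = (-43 + 8033/3)/23901 = (7904/3)*(1/23901) = 7904/71703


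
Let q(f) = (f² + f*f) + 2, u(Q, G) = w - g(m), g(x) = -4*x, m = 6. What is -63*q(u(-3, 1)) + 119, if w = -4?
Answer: -50407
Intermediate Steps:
u(Q, G) = 20 (u(Q, G) = -4 - (-4)*6 = -4 - 1*(-24) = -4 + 24 = 20)
q(f) = 2 + 2*f² (q(f) = (f² + f²) + 2 = 2*f² + 2 = 2 + 2*f²)
-63*q(u(-3, 1)) + 119 = -63*(2 + 2*20²) + 119 = -63*(2 + 2*400) + 119 = -63*(2 + 800) + 119 = -63*802 + 119 = -50526 + 119 = -50407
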